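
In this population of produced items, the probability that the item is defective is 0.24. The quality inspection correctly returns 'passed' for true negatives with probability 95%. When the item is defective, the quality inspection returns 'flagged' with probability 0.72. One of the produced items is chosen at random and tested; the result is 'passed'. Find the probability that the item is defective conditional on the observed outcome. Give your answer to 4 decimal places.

Let H be the event that the item is defective. P(H) = 0.24, so P(¬H) = 0.76. With E the 'passed' result, P(E|H) = 0.28 and P(E|¬H) = 0.95.
P(E) = 0.28·0.24 + 0.95·0.76 = 0.067200 + 0.72200 = 0.78920.
By Bayes' theorem, P(H|E) = 0.067200 / 0.78920 = 0.0851.

P(H | E) ≈ 0.0851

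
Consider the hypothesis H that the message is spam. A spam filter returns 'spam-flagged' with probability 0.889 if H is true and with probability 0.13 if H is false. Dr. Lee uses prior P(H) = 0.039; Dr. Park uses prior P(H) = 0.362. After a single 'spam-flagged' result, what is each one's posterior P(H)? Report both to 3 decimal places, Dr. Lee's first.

P('+'|H) = 0.889, P('+'|¬H) = 0.13.
Dr. Lee: numerator 0.889·0.039 = 0.034671; evidence = 0.034671+0.13·0.961 = 0.15960; posterior = 0.217.
Dr. Park: numerator 0.889·0.362 = 0.32182; evidence = 0.32182+0.13·0.638 = 0.40476; posterior = 0.795.

Dr. Lee: 0.217; Dr. Park: 0.795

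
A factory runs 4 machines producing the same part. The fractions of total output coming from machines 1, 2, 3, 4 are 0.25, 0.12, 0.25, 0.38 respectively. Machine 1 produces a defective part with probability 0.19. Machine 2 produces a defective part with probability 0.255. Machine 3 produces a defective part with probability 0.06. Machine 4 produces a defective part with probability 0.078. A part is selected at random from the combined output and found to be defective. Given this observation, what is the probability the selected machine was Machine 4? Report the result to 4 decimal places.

P(defective|M1) = 0.19; P(defective|M2) = 0.255; P(defective|M3) = 0.06; P(defective|M4) = 0.078.
Prior × likelihood for each source: 0.25·0.19=0.04750, 0.12·0.255=0.03060, 0.25·0.06=0.01500, 0.38·0.078=0.02964. Summing gives P(defective) = 0.12274.
P(Machine 4 | defective) = 0.02964 / 0.12274 = 0.2415.

Posterior probability ≈ 0.2415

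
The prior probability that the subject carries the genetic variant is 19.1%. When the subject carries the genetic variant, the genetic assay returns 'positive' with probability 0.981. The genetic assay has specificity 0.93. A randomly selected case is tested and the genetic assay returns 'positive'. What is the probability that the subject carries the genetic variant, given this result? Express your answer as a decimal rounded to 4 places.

Write H for 'the subject carries the genetic variant'. Prior odds H:¬H = 0.191/0.809 = 0.23609. For the 'positive' outcome, the likelihood ratio is 0.981/0.07 = 14.014.
Posterior odds = 0.23609 × 14.014 = 3.3087, so P(H|E) = 3.3087/(1+3.3087) = 0.7679.

P(H | E) ≈ 0.7679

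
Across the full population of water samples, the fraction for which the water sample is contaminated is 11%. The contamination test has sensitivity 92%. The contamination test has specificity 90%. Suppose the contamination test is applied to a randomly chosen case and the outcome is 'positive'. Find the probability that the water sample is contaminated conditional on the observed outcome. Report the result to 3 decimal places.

Write H for 'the water sample is contaminated'. Prior odds H:¬H = 0.11/0.89 = 0.12360. For the 'positive' outcome, the likelihood ratio is 0.92/0.1 = 9.2000.
Posterior odds = 0.12360 × 9.2000 = 1.1371, so P(H|E) = 1.1371/(1+1.1371) = 0.532.

P(H | E) ≈ 0.532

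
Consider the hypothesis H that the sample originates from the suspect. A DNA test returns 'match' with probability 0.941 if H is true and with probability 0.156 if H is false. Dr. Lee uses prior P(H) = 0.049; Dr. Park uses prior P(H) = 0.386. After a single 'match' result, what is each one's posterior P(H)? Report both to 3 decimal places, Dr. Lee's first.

Dr. Lee: 0.237; Dr. Park: 0.791

The likelihood ratio for a 'match' result is 0.941/0.156 = 6.0321.
Dr. Lee: prior odds 0.049/0.951 = 0.051525; posterior odds 0.31080; posterior probability 0.237.
Dr. Park: prior odds 0.386/0.614 = 0.62866; posterior odds 3.7921; posterior probability 0.791.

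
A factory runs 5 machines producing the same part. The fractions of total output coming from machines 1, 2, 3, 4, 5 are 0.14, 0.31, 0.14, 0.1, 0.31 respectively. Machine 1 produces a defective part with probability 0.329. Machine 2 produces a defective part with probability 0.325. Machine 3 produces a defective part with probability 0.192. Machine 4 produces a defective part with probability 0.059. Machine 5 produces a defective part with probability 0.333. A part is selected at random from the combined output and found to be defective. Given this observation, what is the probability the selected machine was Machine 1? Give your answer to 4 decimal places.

Tabulate prior·likelihood by source: [1] prior 0.14, lik 0.329, product 0.04606; [2] prior 0.31, lik 0.325, product 0.1008; [3] prior 0.14, lik 0.192, product 0.02688; [4] prior 0.1, lik 0.059, product 0.005900; [5] prior 0.31, lik 0.333, product 0.1032.
Normalizing constant = 0.28282; the posterior for Machine 1 is its product over the sum, 0.04606/0.28282 = 0.1629.

Posterior probability ≈ 0.1629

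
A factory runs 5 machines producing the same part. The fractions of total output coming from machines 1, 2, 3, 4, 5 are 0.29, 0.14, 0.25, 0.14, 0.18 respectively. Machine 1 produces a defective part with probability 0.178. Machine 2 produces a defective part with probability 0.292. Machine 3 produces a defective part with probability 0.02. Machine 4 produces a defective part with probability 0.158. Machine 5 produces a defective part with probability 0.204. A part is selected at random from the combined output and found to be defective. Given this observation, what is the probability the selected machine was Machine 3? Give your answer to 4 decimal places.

Posterior probability ≈ 0.0320

Tabulate prior·likelihood by source: [1] prior 0.29, lik 0.178, product 0.05162; [2] prior 0.14, lik 0.292, product 0.04088; [3] prior 0.25, lik 0.02, product 0.005000; [4] prior 0.14, lik 0.158, product 0.02212; [5] prior 0.18, lik 0.204, product 0.03672.
Normalizing constant = 0.15634; the posterior for Machine 3 is its product over the sum, 0.005000/0.15634 = 0.0320.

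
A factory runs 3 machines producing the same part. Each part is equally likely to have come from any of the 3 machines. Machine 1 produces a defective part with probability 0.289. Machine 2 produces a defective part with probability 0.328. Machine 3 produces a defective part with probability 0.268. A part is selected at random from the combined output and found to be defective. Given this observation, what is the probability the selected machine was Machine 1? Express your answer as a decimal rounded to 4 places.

P(defective|M1) = 0.289; P(defective|M2) = 0.328; P(defective|M3) = 0.268.
Prior × likelihood for each source: 0.333333·0.289=0.09633, 0.333333·0.328=0.1093, 0.333333·0.268=0.08933. Summing gives P(defective) = 0.29500.
P(Machine 1 | defective) = 0.09633 / 0.29500 = 0.3266.

Posterior probability ≈ 0.3266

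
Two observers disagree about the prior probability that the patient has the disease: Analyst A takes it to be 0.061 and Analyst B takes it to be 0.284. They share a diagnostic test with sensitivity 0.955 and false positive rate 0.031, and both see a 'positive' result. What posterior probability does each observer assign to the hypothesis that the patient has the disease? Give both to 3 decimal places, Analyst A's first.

Analyst A: 0.667; Analyst B: 0.924

P('+'|H) = 0.955, P('+'|¬H) = 0.031.
Analyst A: numerator 0.955·0.061 = 0.058255; evidence = 0.058255+0.031·0.939 = 0.087364; posterior = 0.667.
Analyst B: numerator 0.955·0.284 = 0.27122; evidence = 0.27122+0.031·0.716 = 0.29342; posterior = 0.924.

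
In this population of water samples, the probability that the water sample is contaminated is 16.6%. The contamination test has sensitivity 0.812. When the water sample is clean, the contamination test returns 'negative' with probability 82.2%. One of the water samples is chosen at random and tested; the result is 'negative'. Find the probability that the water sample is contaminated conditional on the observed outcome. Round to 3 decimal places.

Let H be the event that the water sample is contaminated. P(H) = 0.166, so P(¬H) = 0.834. With E the 'negative' result, P(E|H) = 0.188 and P(E|¬H) = 0.822.
P(E) = 0.188·0.166 + 0.822·0.834 = 0.031208 + 0.68555 = 0.71676.
By Bayes' theorem, P(H|E) = 0.031208 / 0.71676 = 0.044.

P(H | E) ≈ 0.044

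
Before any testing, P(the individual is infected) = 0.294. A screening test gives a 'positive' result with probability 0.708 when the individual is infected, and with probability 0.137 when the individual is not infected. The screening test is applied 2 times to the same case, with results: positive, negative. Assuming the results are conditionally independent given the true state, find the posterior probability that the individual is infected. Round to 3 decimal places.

Posterior P(H) ≈ 0.421

With H the event that the individual is infected, the joint likelihood of the observed sequence is P(data|H) = 0.708·0.292 = 0.20674 and P(data|¬H) = 0.137·0.863 = 0.11823.
Bayes: P(H|data) = 0.294·0.20674 / (0.294·0.20674 + 0.706·0.11823) = 0.060780/0.14425 = 0.4214.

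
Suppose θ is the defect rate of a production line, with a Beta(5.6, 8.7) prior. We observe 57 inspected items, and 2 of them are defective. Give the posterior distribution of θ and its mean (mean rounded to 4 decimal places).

Posterior: Beta(7.6, 63.7); mean ≈ 0.1066

Observing 2 successes and 55 failures updates Beta(5.6, 8.7) by adding the success and failure counts to the two shape parameters: α = 5.6+2 = 7.6, β = 8.7+55 = 63.7.
E[θ | data] = 7.6/(7.6+63.7) = 0.1066.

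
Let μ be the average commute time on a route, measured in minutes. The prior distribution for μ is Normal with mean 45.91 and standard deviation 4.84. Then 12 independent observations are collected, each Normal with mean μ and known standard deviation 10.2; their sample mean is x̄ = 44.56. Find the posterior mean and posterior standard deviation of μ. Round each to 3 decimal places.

With known σ, the Normal prior is conjugate. Weight on the data is w = (n/σ²)/(n/σ² + 1/τ₀²) = 0.115340/(0.115340+0.0426883) = 0.72987.
Posterior mean = w·x̄ + (1−w)·μ₀ = 0.72987·44.56 + 0.27013·45.91 = 44.925. Posterior variance = 1/(0.115340+0.0426883) = 6.32797, so SD = 2.516.

Posterior mean ≈ 44.925; posterior SD ≈ 2.516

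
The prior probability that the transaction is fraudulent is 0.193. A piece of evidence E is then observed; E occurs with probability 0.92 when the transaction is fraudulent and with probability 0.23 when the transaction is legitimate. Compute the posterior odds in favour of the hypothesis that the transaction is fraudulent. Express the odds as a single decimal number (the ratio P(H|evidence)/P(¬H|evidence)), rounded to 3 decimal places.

Prior odds = 0.193/(1−0.193) = 0.23916. In log-odds, ln(0.23916) = -1.4306.
Add log likelihood ratio: ln(4.0000) = 1.3863.
Posterior log-odds = -0.044339, so posterior odds = exp(-0.044339) = 0.95663.

Posterior odds ≈ 0.957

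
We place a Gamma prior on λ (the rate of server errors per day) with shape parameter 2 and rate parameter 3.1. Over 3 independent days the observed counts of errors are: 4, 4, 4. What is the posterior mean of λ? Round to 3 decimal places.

Total count ∑xᵢ = 12 over n = 3 days.
Gamma is conjugate to the Poisson likelihood: posterior is Gamma(shape = 2+12 = 14, rate = 3.1+3 = 6.1).
E[λ | data] = 14/6.1 = 2.295.

Posterior mean ≈ 2.295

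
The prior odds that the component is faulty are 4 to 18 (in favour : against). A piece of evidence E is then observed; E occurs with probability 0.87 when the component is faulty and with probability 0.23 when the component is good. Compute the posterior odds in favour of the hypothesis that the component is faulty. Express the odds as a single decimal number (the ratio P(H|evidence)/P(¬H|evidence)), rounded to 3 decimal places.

Posterior odds ≈ 0.841

Prior odds = 4/18 = 0.22222. In log-odds, ln(0.22222) = -1.5041.
Add log likelihood ratio: ln(3.7826) = 1.3304.
Posterior log-odds = -0.17366, so posterior odds = exp(-0.17366) = 0.84058.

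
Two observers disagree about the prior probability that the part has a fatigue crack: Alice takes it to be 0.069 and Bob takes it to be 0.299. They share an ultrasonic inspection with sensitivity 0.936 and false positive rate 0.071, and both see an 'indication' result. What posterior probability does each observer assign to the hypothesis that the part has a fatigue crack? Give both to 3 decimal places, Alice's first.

The likelihood ratio for an 'indication' result is 0.936/0.071 = 13.183.
Alice: prior odds 0.069/0.931 = 0.074114; posterior odds 0.97705; posterior probability 0.494.
Bob: prior odds 0.299/0.701 = 0.42653; posterior odds 5.6230; posterior probability 0.849.

Alice: 0.494; Bob: 0.849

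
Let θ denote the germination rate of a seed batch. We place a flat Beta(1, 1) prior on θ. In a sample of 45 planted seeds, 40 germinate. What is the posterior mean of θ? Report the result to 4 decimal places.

Posterior mean ≈ 0.8723

Observing 40 successes and 5 failures updates Beta(1, 1) by adding the success and failure counts to the two shape parameters: α = 1+40 = 41, β = 1+5 = 6.
Posterior mean = α/(α+β) = 41/47 = 0.8723.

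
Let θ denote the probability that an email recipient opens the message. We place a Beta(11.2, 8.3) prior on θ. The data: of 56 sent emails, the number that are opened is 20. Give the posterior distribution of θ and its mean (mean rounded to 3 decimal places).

The binomial likelihood is conjugate to the Beta prior: with 20 successes and 36 failures, the posterior is Beta(11.2+20, 8.3+36) = Beta(31.2, 44.3).
E[θ | data] = 31.2/(31.2+44.3) = 0.413.

Posterior: Beta(31.2, 44.3); mean ≈ 0.413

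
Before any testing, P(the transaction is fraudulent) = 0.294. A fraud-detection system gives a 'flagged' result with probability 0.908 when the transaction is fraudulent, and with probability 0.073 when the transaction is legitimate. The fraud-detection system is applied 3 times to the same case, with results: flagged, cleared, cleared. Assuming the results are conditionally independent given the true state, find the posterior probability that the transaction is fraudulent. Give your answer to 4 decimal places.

Posterior P(H) ≈ 0.0485

With H the event that the transaction is fraudulent, the joint likelihood of the observed sequence is P(data|H) = 0.908·0.092·0.092 = 0.0076853 and P(data|¬H) = 0.073·0.927·0.927 = 0.062731.
Bayes: P(H|data) = 0.294·0.0076853 / (0.294·0.0076853 + 0.706·0.062731) = 0.0022595/0.046548 = 0.0485.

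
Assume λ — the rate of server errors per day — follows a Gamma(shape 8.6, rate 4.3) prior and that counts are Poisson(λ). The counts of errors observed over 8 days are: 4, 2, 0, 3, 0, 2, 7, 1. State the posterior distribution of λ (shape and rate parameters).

The Poisson likelihood adds the total count to the shape and the number of exposure periods to the rate. Here ∑xᵢ = 19 and n = 8, so shape 8.6→27.6 and rate 4.3→12.3.

Posterior: Gamma(shape=27.6, rate=12.3)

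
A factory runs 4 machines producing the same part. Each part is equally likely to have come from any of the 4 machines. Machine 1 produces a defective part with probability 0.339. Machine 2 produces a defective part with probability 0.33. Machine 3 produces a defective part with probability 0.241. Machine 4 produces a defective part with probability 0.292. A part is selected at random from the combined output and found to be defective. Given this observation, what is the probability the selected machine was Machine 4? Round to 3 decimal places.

Tabulate prior·likelihood by source: [1] prior 0.25, lik 0.339, product 0.08475; [2] prior 0.25, lik 0.33, product 0.08250; [3] prior 0.25, lik 0.241, product 0.06025; [4] prior 0.25, lik 0.292, product 0.07300.
Normalizing constant = 0.30050; the posterior for Machine 4 is its product over the sum, 0.07300/0.30050 = 0.243.

Posterior probability ≈ 0.243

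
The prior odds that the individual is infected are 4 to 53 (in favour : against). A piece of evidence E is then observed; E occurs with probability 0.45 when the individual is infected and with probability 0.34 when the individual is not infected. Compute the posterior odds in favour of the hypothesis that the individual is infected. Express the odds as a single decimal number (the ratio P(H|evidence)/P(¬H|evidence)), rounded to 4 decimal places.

Posterior odds ≈ 0.0999

Prior odds = 4/53 = 0.075472. In log-odds, ln(0.075472) = -2.5840.
Add log likelihood ratio: ln(1.3235) = 0.28030.
Posterior log-odds = -2.3037, so posterior odds = exp(-2.3037) = 0.099889.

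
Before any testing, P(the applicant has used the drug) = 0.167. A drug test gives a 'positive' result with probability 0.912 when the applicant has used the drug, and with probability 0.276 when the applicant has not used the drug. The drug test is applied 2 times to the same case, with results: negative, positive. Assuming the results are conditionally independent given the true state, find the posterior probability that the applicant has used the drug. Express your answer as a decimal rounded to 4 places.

Posterior P(H) ≈ 0.0745

With H the event that the applicant has used the drug, the joint likelihood of the observed sequence is P(data|H) = 0.088·0.912 = 0.080256 and P(data|¬H) = 0.724·0.276 = 0.19982.
Bayes: P(H|data) = 0.167·0.080256 / (0.167·0.080256 + 0.833·0.19982) = 0.013403/0.17986 = 0.0745.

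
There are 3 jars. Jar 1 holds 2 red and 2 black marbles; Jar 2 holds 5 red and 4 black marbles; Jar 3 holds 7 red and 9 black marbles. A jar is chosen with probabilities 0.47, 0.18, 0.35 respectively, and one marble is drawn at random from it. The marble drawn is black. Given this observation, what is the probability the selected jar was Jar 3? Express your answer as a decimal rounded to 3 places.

P(black|Jar 1) = 0.5; P(black|Jar 2) = 0.4444; P(black|Jar 3) = 0.5625.
Prior × likelihood for each source: 0.47·0.5=0.2350, 0.18·0.4444=0.08000, 0.35·0.5625=0.1969. Summing gives P(black) = 0.51187.
P(Jar 3 | black) = 0.1969 / 0.51187 = 0.385.

Posterior probability ≈ 0.385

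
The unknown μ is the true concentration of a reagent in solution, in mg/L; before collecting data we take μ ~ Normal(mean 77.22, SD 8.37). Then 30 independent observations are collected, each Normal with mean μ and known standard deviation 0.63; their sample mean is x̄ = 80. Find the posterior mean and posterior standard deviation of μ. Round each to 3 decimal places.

Posterior mean ≈ 79.999; posterior SD ≈ 0.115

With known σ, the Normal prior is conjugate. Weight on the data is w = (n/σ²)/(n/σ² + 1/τ₀²) = 75.5858/(75.5858+0.0142741) = 0.99981.
Posterior mean = w·x̄ + (1−w)·μ₀ = 0.99981·80 + 0.00018881·77.22 = 79.999. Posterior variance = 1/(75.5858+0.0142741) = 0.0132275, so SD = 0.115.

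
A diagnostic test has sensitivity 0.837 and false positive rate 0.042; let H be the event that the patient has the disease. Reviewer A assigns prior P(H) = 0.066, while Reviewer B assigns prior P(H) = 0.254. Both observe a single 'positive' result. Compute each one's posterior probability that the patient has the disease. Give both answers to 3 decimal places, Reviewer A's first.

Reviewer A: 0.585; Reviewer B: 0.872

P('+'|H) = 0.837, P('+'|¬H) = 0.042.
Reviewer A: numerator 0.837·0.066 = 0.055242; evidence = 0.055242+0.042·0.934 = 0.094470; posterior = 0.585.
Reviewer B: numerator 0.837·0.254 = 0.21260; evidence = 0.21260+0.042·0.746 = 0.24393; posterior = 0.872.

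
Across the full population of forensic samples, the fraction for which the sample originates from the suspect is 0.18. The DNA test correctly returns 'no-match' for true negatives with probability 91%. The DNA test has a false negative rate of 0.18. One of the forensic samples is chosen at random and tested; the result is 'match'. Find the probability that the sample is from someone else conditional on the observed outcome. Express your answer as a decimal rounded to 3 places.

Let H be the event that the sample originates from the suspect. P(H) = 0.18, so P(¬H) = 0.82. With E the 'match' result, P(E|H) = 0.82 and P(E|¬H) = 0.09.
P(E) = 0.82·0.18 + 0.09·0.82 = 0.14760 + 0.073800 = 0.22140.
By Bayes' theorem, P(H|E) = 0.14760 / 0.22140 = 0.667. Hence P(¬H|E) = 1 − 0.667 = 0.333.

P(¬H | E) ≈ 0.333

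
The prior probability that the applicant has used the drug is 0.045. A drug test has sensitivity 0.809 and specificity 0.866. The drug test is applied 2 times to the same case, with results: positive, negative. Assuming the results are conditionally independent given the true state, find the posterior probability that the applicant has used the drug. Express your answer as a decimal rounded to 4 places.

With H the event that the applicant has used the drug, the joint likelihood of the observed sequence is P(data|H) = 0.809·0.191 = 0.15452 and P(data|¬H) = 0.134·0.866 = 0.11604.
Bayes: P(H|data) = 0.045·0.15452 / (0.045·0.15452 + 0.955·0.11604) = 0.0069534/0.11778 = 0.0590.

Posterior P(H) ≈ 0.0590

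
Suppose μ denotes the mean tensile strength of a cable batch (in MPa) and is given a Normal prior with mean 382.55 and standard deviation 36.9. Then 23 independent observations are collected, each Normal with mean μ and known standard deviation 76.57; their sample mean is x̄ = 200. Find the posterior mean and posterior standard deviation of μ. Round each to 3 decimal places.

Posterior mean ≈ 228.787; posterior SD ≈ 14.653

Prior precision 1/τ₀² = 1/36.9² = 0.00073442; data precision n/σ² = 23/76.57² = 0.00392293.
Posterior precision = 0.00073442 + 0.00392293 = 0.00465735, giving posterior SD = 1/√0.00465735 = 14.653.
Posterior mean = (0.00073442·382.55 + 0.00392293·200) / 0.00465735 = 228.787.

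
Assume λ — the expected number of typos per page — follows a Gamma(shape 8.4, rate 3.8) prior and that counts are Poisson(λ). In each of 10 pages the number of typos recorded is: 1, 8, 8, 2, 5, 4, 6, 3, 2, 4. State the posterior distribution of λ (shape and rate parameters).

Posterior: Gamma(shape=51.4, rate=13.8)

The Poisson likelihood adds the total count to the shape and the number of exposure periods to the rate. Here ∑xᵢ = 43 and n = 10, so shape 8.4→51.4 and rate 3.8→13.8.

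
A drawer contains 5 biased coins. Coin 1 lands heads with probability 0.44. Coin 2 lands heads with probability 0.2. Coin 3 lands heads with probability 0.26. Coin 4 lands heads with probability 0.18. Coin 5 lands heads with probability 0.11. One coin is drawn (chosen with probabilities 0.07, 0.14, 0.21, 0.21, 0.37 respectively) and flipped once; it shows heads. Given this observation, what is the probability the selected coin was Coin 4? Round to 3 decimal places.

Tabulate prior·likelihood by source: [1] prior 0.07, lik 0.44, product 0.03080; [2] prior 0.14, lik 0.2, product 0.02800; [3] prior 0.21, lik 0.26, product 0.05460; [4] prior 0.21, lik 0.18, product 0.03780; [5] prior 0.37, lik 0.11, product 0.04070.
Normalizing constant = 0.19190; the posterior for Coin 4 is its product over the sum, 0.03780/0.19190 = 0.197.

Posterior probability ≈ 0.197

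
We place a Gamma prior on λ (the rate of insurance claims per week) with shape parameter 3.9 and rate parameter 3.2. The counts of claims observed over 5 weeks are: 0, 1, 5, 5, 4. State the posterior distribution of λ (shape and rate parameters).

Total count ∑xᵢ = 15 over n = 5 weeks.
Gamma is conjugate to the Poisson likelihood: posterior is Gamma(shape = 3.9+15 = 18.9, rate = 3.2+5 = 8.2).

Posterior: Gamma(shape=18.9, rate=8.2)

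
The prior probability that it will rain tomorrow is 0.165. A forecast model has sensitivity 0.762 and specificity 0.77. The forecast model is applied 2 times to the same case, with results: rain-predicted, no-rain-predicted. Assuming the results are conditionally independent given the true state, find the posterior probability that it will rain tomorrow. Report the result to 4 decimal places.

Let H be the event that it will rain tomorrow; start with P(H) = 0.165. P('rain-predicted'|H) = 0.762, P('rain-predicted'|¬H) = 0.23.
Update on result 1 ('rain-predicted'): P(H) ← 0.762·0.1650 / (0.762·0.1650 + 0.23·0.8350) = 0.12573/0.31778 = 0.3957.
Update on result 2 ('no-rain-predicted'): P(H) ← 0.238·0.3957 / (0.238·0.3957 + 0.77·0.6043) = 0.094165/0.55951 = 0.1683.

Posterior P(H) ≈ 0.1683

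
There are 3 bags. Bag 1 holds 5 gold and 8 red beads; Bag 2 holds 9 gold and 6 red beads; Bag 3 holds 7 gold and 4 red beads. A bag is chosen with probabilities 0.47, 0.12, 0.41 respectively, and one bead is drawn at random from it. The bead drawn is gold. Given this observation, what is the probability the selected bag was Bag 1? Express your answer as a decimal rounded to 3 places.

Posterior probability ≈ 0.352

P(gold|Bag 1) = 0.3846; P(gold|Bag 2) = 0.6; P(gold|Bag 3) = 0.6364.
Prior × likelihood for each source: 0.47·0.3846=0.1808, 0.12·0.6=0.07200, 0.41·0.6364=0.2609. Summing gives P(gold) = 0.51368.
P(Bag 1 | gold) = 0.1808 / 0.51368 = 0.352.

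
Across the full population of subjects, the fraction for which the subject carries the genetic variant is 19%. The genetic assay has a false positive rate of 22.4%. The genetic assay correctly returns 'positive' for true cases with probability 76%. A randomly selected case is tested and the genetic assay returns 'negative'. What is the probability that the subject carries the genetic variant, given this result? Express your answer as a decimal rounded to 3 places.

P(H | E) ≈ 0.068

Write H for 'the subject carries the genetic variant'. Prior odds H:¬H = 0.19/0.81 = 0.23457. For the 'negative' outcome, the likelihood ratio is 0.24/0.776 = 0.30928.
Posterior odds = 0.23457 × 0.30928 = 0.072547, so P(H|E) = 0.072547/(1+0.072547) = 0.068.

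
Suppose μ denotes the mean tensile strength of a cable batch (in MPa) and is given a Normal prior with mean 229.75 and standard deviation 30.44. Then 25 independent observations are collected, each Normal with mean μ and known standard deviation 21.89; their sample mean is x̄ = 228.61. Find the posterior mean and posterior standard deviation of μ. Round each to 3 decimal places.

Posterior mean ≈ 228.633; posterior SD ≈ 4.333

Prior precision 1/τ₀² = 1/30.44² = 0.00107922; data precision n/σ² = 25/21.89² = 0.0521733.
Posterior precision = 0.00107922 + 0.0521733 = 0.0532525, giving posterior SD = 1/√0.0532525 = 4.333.
Posterior mean = (0.00107922·229.75 + 0.0521733·228.61) / 0.0532525 = 228.633.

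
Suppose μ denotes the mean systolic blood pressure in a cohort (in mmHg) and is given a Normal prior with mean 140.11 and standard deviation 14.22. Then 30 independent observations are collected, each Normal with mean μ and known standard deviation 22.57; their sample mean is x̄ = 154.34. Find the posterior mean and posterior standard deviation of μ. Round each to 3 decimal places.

Posterior mean ≈ 153.238; posterior SD ≈ 3.958

Prior precision 1/τ₀² = 1/14.22² = 0.00494539; data precision n/σ² = 30/22.57² = 0.0588922.
Posterior precision = 0.00494539 + 0.0588922 = 0.0638376, giving posterior SD = 1/√0.0638376 = 3.958.
Posterior mean = (0.00494539·140.11 + 0.0588922·154.34) / 0.0638376 = 153.238.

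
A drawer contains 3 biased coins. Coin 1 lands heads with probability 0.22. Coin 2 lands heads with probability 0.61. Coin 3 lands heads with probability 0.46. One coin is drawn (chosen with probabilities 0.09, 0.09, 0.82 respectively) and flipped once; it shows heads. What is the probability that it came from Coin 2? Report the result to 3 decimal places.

P(heads|C1) = 0.22; P(heads|C2) = 0.61; P(heads|C3) = 0.46.
Prior × likelihood for each source: 0.09·0.22=0.01980, 0.09·0.61=0.05490, 0.82·0.46=0.3772. Summing gives P(heads) = 0.45190.
P(Coin 2 | heads) = 0.05490 / 0.45190 = 0.121.

Posterior probability ≈ 0.121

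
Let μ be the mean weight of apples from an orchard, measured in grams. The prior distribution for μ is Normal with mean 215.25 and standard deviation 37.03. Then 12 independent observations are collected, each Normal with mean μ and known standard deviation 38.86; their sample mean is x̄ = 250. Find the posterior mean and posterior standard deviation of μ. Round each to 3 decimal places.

Posterior mean ≈ 247.079; posterior SD ≈ 10.736

Prior precision 1/τ₀² = 1/37.03² = 0.00072928; data precision n/σ² = 12/38.86² = 0.00794650.
Posterior precision = 0.00072928 + 0.00794650 = 0.00867577, giving posterior SD = 1/√0.00867577 = 10.736.
Posterior mean = (0.00072928·215.25 + 0.00794650·250) / 0.00867577 = 247.079.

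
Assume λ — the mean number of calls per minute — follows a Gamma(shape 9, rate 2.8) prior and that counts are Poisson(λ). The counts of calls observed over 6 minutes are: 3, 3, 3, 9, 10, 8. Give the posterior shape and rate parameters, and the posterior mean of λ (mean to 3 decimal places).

The Poisson likelihood adds the total count to the shape and the number of exposure periods to the rate. Here ∑xᵢ = 36 and n = 6, so shape 9→45 and rate 2.8→8.8.
E[λ | data] = 45/8.8 = 5.114.

Posterior: Gamma(shape=45, rate=8.8); mean ≈ 5.114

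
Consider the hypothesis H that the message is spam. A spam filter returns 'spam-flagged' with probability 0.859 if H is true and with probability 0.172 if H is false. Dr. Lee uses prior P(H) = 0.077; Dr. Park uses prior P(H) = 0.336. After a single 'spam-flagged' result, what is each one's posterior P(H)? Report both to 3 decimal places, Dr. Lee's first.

P('+'|H) = 0.859, P('+'|¬H) = 0.172.
Dr. Lee: numerator 0.859·0.077 = 0.066143; evidence = 0.066143+0.172·0.923 = 0.22490; posterior = 0.294.
Dr. Park: numerator 0.859·0.336 = 0.28862; evidence = 0.28862+0.172·0.664 = 0.40283; posterior = 0.716.

Dr. Lee: 0.294; Dr. Park: 0.716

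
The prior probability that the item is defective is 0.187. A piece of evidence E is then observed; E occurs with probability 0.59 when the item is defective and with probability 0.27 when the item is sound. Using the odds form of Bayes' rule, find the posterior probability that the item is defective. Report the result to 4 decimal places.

Posterior probability ≈ 0.3345

Prior odds = 0.187/(1−0.187) = 0.23001.
Likelihood ratio for E = 0.59/0.27 = 2.1852.
Posterior odds = prior odds × LR = 0.50262.
Posterior probability = odds/(1+odds) = 0.50262/1.5026 = 0.3345.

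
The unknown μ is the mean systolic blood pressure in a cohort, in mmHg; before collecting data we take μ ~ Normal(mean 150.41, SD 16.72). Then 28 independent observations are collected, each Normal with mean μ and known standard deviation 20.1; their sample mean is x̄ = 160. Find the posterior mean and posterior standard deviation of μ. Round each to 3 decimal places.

With known σ, the Normal prior is conjugate. Weight on the data is w = (n/σ²)/(n/σ² + 1/τ₀²) = 0.0693052/(0.0693052+0.00357707) = 0.95092.
Posterior mean = w·x̄ + (1−w)·μ₀ = 0.95092·160 + 0.049080·150.41 = 159.529. Posterior variance = 1/(0.0693052+0.00357707) = 13.7208, so SD = 3.704.

Posterior mean ≈ 159.529; posterior SD ≈ 3.704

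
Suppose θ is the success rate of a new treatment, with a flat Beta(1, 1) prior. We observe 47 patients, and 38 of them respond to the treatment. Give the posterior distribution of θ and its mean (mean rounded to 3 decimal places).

Posterior: Beta(39, 10); mean ≈ 0.796

The binomial likelihood is conjugate to the Beta prior: with 38 successes and 9 failures, the posterior is Beta(1+38, 1+9) = Beta(39, 10).
E[θ | data] = 39/(39+10) = 0.796.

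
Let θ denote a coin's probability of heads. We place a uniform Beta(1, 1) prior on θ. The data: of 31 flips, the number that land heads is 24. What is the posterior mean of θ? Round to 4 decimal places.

Posterior mean ≈ 0.7576

Observing 24 successes and 7 failures updates Beta(1, 1) by adding the success and failure counts to the two shape parameters: α = 1+24 = 25, β = 1+7 = 8.
E[θ | data] = 25/(25+8) = 0.7576.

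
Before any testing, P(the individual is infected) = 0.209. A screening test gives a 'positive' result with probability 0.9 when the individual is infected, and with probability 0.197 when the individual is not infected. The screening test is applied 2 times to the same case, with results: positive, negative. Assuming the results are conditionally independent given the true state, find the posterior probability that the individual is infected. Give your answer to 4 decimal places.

Let H be the event that the individual is infected; start with P(H) = 0.209. P('positive'|H) = 0.9, P('positive'|¬H) = 0.197.
Update on result 1 ('positive'): P(H) ← 0.9·0.2090 / (0.9·0.2090 + 0.197·0.7910) = 0.18810/0.34393 = 0.5469.
Update on result 2 ('negative'): P(H) ← 0.1·0.5469 / (0.1·0.5469 + 0.803·0.4531) = 0.054692/0.41852 = 0.1307.

Posterior P(H) ≈ 0.1307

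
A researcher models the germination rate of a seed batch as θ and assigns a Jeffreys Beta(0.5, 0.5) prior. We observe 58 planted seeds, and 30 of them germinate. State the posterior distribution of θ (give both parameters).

Posterior: Beta(30.5, 28.5)

The binomial likelihood is conjugate to the Beta prior: with 30 successes and 28 failures, the posterior is Beta(0.5+30, 0.5+28) = Beta(30.5, 28.5).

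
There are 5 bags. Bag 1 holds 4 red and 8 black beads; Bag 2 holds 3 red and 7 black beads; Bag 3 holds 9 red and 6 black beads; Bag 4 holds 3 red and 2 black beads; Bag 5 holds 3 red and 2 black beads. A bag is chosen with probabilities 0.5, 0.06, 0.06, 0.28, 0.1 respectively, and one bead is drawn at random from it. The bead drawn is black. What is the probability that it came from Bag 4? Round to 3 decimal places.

Posterior probability ≈ 0.203

Tabulate prior·likelihood by source: [1] prior 0.5, lik 0.6667, product 0.3333; [2] prior 0.06, lik 0.7, product 0.04200; [3] prior 0.06, lik 0.4, product 0.02400; [4] prior 0.28, lik 0.4, product 0.1120; [5] prior 0.1, lik 0.4, product 0.04000.
Normalizing constant = 0.55133; the posterior for Bag 4 is its product over the sum, 0.1120/0.55133 = 0.203.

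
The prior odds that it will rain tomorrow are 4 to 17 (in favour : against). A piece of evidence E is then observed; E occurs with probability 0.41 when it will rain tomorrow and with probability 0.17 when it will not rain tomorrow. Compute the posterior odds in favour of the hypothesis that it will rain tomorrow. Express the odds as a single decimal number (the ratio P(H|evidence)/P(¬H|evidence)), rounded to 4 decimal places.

Posterior odds ≈ 0.5675

Prior odds = 4/17 = 0.23529.
Likelihood ratio for E = 0.41/0.17 = 2.4118.
Posterior odds = prior odds × LR = 0.56747.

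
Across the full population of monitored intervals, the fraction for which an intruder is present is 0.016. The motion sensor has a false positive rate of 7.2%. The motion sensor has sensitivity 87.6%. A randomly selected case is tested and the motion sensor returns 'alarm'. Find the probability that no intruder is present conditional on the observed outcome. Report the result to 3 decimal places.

Write H for 'an intruder is present'. Prior odds H:¬H = 0.016/0.984 = 0.016260. For the 'alarm' outcome, the likelihood ratio is 0.876/0.072 = 12.167.
Posterior odds = 0.016260 × 12.167 = 0.19783, so P(H|E) = 0.19783/(1+0.19783) = 0.165. Then P(¬H|E) = 1 − 0.165 = 0.835.

P(¬H | E) ≈ 0.835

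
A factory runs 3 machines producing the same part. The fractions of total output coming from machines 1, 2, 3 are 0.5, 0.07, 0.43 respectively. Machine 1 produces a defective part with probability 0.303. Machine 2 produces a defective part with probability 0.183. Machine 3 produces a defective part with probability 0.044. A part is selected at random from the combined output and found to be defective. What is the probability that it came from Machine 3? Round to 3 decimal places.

Posterior probability ≈ 0.103

Tabulate prior·likelihood by source: [1] prior 0.5, lik 0.303, product 0.1515; [2] prior 0.07, lik 0.183, product 0.01281; [3] prior 0.43, lik 0.044, product 0.01892.
Normalizing constant = 0.18323; the posterior for Machine 3 is its product over the sum, 0.01892/0.18323 = 0.103.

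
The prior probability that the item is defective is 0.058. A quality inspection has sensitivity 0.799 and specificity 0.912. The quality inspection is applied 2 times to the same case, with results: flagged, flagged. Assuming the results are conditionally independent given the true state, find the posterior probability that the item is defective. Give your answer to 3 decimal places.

Let H be the event that the item is defective; start with P(H) = 0.058. P('flagged'|H) = 0.799, P('flagged'|¬H) = 0.088.
Update on result 1 ('flagged'): P(H) ← 0.799·0.0580 / (0.799·0.0580 + 0.088·0.9420) = 0.046342/0.12924 = 0.3586.
Update on result 2 ('flagged'): P(H) ← 0.799·0.3586 / (0.799·0.3586 + 0.088·0.6414) = 0.28650/0.34295 = 0.8354.

Posterior P(H) ≈ 0.835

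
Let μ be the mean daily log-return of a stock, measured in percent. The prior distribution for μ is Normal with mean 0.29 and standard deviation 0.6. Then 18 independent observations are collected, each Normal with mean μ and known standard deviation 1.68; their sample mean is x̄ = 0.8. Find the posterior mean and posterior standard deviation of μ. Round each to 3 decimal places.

Posterior mean ≈ 0.645; posterior SD ≈ 0.330

With known σ, the Normal prior is conjugate. Weight on the data is w = (n/σ²)/(n/σ² + 1/τ₀²) = 6.37755/(6.37755+2.77778) = 0.69659.
Posterior mean = w·x̄ + (1−w)·μ₀ = 0.69659·0.8 + 0.30341·0.29 = 0.645. Posterior variance = 1/(6.37755+2.77778) = 0.109226, so SD = 0.330.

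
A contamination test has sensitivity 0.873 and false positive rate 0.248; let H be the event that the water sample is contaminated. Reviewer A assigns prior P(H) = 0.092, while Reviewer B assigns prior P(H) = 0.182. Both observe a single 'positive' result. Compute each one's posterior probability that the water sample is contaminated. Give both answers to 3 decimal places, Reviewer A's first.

P('+'|H) = 0.873, P('+'|¬H) = 0.248.
Reviewer A: numerator 0.873·0.092 = 0.080316; evidence = 0.080316+0.248·0.908 = 0.30550; posterior = 0.263.
Reviewer B: numerator 0.873·0.182 = 0.15889; evidence = 0.15889+0.248·0.818 = 0.36175; posterior = 0.439.

Reviewer A: 0.263; Reviewer B: 0.439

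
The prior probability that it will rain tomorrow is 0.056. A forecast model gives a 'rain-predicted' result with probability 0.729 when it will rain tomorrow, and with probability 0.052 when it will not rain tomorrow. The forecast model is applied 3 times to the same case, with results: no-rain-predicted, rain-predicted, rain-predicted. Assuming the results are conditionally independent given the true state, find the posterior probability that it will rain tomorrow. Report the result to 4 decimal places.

Posterior P(H) ≈ 0.7692

Let H be the event that it will rain tomorrow; start with P(H) = 0.056. P('rain-predicted'|H) = 0.729, P('rain-predicted'|¬H) = 0.052.
Update on result 1 ('no-rain-predicted'): P(H) ← 0.271·0.0560 / (0.271·0.0560 + 0.948·0.9440) = 0.015176/0.91009 = 0.0167.
Update on result 2 ('rain-predicted'): P(H) ← 0.729·0.0167 / (0.729·0.0167 + 0.052·0.9833) = 0.012156/0.063289 = 0.1921.
Update on result 3 ('rain-predicted'): P(H) ← 0.729·0.1921 / (0.729·0.1921 + 0.052·0.8079) = 0.14002/0.18204 = 0.7692.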